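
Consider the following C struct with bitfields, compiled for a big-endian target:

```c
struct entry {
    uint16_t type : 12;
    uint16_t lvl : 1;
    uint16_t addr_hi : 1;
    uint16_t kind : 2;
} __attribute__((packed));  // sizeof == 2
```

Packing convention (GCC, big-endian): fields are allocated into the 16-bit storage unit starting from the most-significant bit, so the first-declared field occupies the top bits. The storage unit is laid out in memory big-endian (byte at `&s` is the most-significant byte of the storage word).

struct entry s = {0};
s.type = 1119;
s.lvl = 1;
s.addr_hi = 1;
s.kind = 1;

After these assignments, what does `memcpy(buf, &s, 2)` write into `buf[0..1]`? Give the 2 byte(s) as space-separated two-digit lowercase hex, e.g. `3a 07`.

[4+:12] type=1119 & 0xfff = 0x45f; word=0x45f0
[3+:1] lvl=1 & 0x1 = 0x1; word=0x45f8
[2+:1] addr_hi=1 & 0x1 = 0x1; word=0x45fc
[0+:2] kind=1 & 0x3 = 0x1; word=0x45fd
word = 0x45fd → big-endian bytes:
  [0]=0x45  [1]=0xfd

45 fd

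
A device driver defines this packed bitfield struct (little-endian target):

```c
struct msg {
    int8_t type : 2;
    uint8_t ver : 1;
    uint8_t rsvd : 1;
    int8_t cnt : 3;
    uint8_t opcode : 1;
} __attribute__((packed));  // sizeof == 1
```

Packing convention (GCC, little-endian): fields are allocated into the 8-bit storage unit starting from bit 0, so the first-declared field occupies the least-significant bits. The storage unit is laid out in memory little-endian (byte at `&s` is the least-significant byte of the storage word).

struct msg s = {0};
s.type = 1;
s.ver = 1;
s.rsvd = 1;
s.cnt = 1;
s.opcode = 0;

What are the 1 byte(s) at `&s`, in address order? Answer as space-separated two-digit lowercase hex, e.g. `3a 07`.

type:2 = 1 → 0x1 << 0 → word 0x01
ver:1 = 1 → 0x1 << 2 → word 0x05
rsvd:1 = 1 → 0x1 << 3 → word 0x0d
cnt:3 = 1 → 0x1 << 4 → word 0x1d
opcode:1 = 0 → 0x0 << 7 → word 0x1d
word = 0x1d → little-endian bytes:
  [0]=0x1d

1d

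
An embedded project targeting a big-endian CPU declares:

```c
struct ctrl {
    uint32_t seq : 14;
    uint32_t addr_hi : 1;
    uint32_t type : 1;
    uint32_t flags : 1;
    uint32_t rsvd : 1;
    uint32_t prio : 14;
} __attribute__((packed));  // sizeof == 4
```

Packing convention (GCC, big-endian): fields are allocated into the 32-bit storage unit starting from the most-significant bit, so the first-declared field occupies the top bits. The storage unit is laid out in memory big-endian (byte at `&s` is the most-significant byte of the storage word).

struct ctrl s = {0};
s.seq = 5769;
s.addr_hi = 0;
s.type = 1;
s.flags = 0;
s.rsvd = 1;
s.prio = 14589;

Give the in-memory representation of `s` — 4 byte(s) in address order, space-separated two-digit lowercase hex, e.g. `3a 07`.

seq (14b) val=5769 bits=0x1689 at bit 18: 0x5a240000
addr_hi (1b) val=0 bits=0x0 at bit 17: 0x5a240000
type (1b) val=1 bits=0x1 at bit 16: 0x5a250000
flags (1b) val=0 bits=0x0 at bit 15: 0x5a250000
rsvd (1b) val=1 bits=0x1 at bit 14: 0x5a254000
prio (14b) val=14589 bits=0x38fd at bit 0: 0x5a2578fd
word = 0x5a2578fd → big-endian bytes:
  [0]=0x5a  [1]=0x25  [2]=0x78  [3]=0xfd

5a 25 78 fd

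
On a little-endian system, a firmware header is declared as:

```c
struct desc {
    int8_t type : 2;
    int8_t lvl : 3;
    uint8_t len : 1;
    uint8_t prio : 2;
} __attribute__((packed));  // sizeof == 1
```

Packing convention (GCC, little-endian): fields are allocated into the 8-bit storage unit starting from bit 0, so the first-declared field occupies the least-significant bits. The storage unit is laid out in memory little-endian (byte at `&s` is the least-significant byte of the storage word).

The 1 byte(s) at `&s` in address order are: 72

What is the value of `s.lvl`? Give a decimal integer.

-4

[0]=0x72 (little-endian) → word 0x72
type:2 @ bit 0 → (0x72>>0)&0x3 = 0x2
lvl:3 @ bit 2 → (0x72>>2)&0x7 = 0x4  ←
len:1 @ bit 5 → (0x72>>5)&0x1 = 0x1
prio:2 @ bit 6 → (0x72>>6)&0x3 = 0x1
lvl signed 3b, MSB=1: 4 - 8 = -4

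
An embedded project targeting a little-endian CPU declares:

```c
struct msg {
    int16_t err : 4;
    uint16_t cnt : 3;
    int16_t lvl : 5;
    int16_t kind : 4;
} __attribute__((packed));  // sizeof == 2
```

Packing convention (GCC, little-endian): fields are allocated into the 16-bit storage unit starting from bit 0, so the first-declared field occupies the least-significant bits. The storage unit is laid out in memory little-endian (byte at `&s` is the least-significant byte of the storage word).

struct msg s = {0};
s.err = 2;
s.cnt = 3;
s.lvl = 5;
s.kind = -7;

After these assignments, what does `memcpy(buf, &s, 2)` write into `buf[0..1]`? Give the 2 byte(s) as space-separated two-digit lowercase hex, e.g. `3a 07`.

[0+:4] err=2 & 0xf = 0x2; word=0x0002
[4+:3] cnt=3 & 0x7 = 0x3; word=0x0032
[7+:5] lvl=5 & 0x1f = 0x5; word=0x02b2
[12+:4] kind=-7 & 0xf = 0x9; word=0x92b2
word = 0x92b2 → little-endian bytes:
  [0]=0xb2  [1]=0x92

b2 92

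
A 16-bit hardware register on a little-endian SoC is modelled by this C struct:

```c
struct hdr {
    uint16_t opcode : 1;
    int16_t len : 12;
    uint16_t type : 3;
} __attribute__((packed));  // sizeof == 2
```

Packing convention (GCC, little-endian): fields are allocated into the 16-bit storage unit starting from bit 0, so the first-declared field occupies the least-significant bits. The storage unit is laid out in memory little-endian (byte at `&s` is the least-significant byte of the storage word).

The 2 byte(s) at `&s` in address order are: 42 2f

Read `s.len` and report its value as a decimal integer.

1953

[0]=0x42 [1]=0x2f (little-endian) → word 0x2f42
opcode [0+:1] = (word>>0) & 0x1 = 0
len [1+:12] = (word>>1) & 0xfff = 1953  ←
type [13+:3] = (word>>13) & 0x7 = 1
len signed 12b, MSB=0: value = 1953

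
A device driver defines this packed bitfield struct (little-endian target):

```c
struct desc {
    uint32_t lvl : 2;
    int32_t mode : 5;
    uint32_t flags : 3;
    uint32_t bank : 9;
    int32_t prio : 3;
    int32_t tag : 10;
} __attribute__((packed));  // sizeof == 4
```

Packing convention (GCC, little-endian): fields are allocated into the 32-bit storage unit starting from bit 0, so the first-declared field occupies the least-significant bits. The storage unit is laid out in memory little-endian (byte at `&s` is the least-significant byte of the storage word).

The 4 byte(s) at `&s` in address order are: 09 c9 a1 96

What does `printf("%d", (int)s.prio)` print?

[0]=0x09 [1]=0xc9 [2]=0xa1 [3]=0x96 (little-endian) → word 0x96a1c909
lvl:2 @ bit 0 → (0x96a1c909>>0)&0x3 = 0x1
mode:5 @ bit 2 → (0x96a1c909>>2)&0x1f = 0x2
flags:3 @ bit 7 → (0x96a1c909>>7)&0x7 = 0x2
bank:9 @ bit 10 → (0x96a1c909>>10)&0x1ff = 0x72
prio:3 @ bit 19 → (0x96a1c909>>19)&0x7 = 0x4  ←
tag:10 @ bit 22 → (0x96a1c909>>22)&0x3ff = 0x25a
prio signed 3b, MSB=1: 4 - 8 = -4

-4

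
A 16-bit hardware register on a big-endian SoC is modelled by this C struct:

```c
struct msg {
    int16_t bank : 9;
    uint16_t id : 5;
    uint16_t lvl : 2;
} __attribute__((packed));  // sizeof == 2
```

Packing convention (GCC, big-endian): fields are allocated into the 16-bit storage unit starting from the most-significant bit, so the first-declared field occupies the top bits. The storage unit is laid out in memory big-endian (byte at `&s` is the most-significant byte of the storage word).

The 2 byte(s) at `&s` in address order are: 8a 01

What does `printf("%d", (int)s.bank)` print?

[0]=0x8a [1]=0x01 (big-endian) → word 0x8a01
bank:9 @ bit 7 → (0x8a01>>7)&0x1ff = 0x114  ←
id:5 @ bit 2 → (0x8a01>>2)&0x1f = 0x0
lvl:2 @ bit 0 → (0x8a01>>0)&0x3 = 0x1
bank signed 9b, MSB=1: 276 - 512 = -236

-236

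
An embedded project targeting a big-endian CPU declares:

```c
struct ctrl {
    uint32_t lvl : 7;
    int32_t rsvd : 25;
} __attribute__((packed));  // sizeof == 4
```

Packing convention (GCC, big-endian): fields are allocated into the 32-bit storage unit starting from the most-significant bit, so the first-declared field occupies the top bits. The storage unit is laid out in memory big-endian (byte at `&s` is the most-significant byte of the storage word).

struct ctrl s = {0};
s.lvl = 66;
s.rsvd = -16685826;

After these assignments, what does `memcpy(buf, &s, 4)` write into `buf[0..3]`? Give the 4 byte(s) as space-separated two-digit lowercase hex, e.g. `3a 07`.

[25+:7] lvl=66 & 0x7f = 0x42; word=0x84000000
[0+:25] rsvd=-16685826 & 0x1ffffff = 0x10164fe; word=0x850164fe
word = 0x850164fe → big-endian bytes:
  [0]=0x85  [1]=0x01  [2]=0x64  [3]=0xfe

85 01 64 fe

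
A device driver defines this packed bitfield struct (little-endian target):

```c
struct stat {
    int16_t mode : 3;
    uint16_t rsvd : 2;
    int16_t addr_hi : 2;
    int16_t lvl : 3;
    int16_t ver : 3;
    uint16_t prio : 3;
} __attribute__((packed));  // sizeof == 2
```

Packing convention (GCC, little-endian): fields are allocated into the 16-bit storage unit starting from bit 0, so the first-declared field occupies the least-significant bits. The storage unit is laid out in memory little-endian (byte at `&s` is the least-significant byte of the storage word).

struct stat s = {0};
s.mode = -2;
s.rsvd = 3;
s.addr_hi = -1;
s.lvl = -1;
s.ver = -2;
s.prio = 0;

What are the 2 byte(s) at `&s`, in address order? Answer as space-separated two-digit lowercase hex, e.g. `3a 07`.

mode (3b) val=-2 bits=0x6 at bit 0: 0x0006
rsvd (2b) val=3 bits=0x3 at bit 3: 0x001e
addr_hi (2b) val=-1 bits=0x3 at bit 5: 0x007e
lvl (3b) val=-1 bits=0x7 at bit 7: 0x03fe
ver (3b) val=-2 bits=0x6 at bit 10: 0x1bfe
prio (3b) val=0 bits=0x0 at bit 13: 0x1bfe
word = 0x1bfe → little-endian bytes:
  [0]=0xfe  [1]=0x1b

fe 1b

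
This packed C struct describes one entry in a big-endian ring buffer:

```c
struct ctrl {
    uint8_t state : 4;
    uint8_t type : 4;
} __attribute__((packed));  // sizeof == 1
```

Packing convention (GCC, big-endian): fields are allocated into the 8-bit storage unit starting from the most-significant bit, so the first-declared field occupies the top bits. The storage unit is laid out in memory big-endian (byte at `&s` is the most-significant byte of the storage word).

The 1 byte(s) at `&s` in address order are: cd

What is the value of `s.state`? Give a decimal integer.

12

[0]=0xcd (big-endian) → word 0xcd
state:4 @ bit 4 → (0xcd>>4)&0xf = 0xc  ←
type:4 @ bit 0 → (0xcd>>0)&0xf = 0xd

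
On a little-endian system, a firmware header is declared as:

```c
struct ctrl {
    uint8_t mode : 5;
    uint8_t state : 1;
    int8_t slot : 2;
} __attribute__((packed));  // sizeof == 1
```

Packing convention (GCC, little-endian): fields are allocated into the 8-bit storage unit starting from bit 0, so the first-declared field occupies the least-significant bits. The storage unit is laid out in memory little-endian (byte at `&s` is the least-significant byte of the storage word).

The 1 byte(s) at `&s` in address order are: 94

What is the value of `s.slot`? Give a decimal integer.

-2

[0]=0x94 (little-endian) → word 0x94
mode [0+:5] = (word>>0) & 0x1f = 20
state [5+:1] = (word>>5) & 0x1 = 0
slot [6+:2] = (word>>6) & 0x3 = 2  ←
slot signed 2b, MSB=1: 2 - 4 = -2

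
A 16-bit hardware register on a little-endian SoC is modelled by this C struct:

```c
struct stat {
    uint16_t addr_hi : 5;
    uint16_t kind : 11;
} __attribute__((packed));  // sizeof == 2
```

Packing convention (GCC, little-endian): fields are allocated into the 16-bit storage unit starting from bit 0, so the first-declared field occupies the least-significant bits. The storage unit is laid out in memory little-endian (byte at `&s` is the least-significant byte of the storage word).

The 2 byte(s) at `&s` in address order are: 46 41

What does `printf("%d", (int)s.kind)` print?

[0]=0x46 [1]=0x41 (little-endian) → word 0x4146
addr_hi:5 @ bit 0 → (0x4146>>0)&0x1f = 0x6
kind:11 @ bit 5 → (0x4146>>5)&0x7ff = 0x20a  ←

522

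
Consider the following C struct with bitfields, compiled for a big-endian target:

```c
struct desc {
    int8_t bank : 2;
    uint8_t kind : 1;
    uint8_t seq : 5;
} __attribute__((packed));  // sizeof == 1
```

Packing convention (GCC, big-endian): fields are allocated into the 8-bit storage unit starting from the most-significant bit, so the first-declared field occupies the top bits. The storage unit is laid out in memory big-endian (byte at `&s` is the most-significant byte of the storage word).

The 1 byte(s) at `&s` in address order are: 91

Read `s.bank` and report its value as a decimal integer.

[0]=0x91 (big-endian) → word 0x91
bank [6+:2] = (word>>6) & 0x3 = 2  ←
kind [5+:1] = (word>>5) & 0x1 = 0
seq [0+:5] = (word>>0) & 0x1f = 17
bank signed 2b, MSB=1: 2 - 4 = -2

-2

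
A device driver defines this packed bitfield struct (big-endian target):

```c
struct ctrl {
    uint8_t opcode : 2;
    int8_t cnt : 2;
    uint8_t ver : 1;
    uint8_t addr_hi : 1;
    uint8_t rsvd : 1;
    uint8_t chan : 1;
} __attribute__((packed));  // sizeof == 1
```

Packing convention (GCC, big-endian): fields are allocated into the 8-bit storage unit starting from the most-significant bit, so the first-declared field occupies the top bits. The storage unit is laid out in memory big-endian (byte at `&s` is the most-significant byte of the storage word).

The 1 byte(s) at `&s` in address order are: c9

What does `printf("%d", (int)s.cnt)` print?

0

[0]=0xc9 (big-endian) → word 0xc9
opcode:2 @ bit 6 → (0xc9>>6)&0x3 = 0x3
cnt:2 @ bit 4 → (0xc9>>4)&0x3 = 0x0  ←
ver:1 @ bit 3 → (0xc9>>3)&0x1 = 0x1
addr_hi:1 @ bit 2 → (0xc9>>2)&0x1 = 0x0
rsvd:1 @ bit 1 → (0xc9>>1)&0x1 = 0x0
chan:1 @ bit 0 → (0xc9>>0)&0x1 = 0x1
cnt signed 2b, MSB=0: value = 0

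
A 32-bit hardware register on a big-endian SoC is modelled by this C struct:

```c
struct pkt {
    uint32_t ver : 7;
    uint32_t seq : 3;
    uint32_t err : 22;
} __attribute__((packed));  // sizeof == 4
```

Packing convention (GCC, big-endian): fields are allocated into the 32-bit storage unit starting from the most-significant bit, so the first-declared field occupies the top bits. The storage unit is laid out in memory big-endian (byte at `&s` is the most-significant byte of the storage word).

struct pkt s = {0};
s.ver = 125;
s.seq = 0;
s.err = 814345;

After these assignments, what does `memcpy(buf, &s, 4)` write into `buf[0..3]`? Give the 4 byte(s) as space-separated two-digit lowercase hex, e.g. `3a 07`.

fa 0c 6d 09

[25+:7] ver=125 & 0x7f = 0x7d; word=0xfa000000
[22+:3] seq=0 & 0x7 = 0x0; word=0xfa000000
[0+:22] err=814345 & 0x3fffff = 0xc6d09; word=0xfa0c6d09
word = 0xfa0c6d09 → big-endian bytes:
  [0]=0xfa  [1]=0x0c  [2]=0x6d  [3]=0x09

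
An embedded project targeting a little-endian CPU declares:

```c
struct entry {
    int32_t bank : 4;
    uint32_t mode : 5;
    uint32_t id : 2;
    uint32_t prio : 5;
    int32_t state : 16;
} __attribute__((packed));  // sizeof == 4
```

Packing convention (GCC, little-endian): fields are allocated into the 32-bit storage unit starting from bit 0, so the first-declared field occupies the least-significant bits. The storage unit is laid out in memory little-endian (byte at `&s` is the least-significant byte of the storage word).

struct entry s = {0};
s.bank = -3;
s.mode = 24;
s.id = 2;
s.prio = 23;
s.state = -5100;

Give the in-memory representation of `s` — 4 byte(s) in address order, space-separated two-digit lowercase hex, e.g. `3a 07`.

8d bd 14 ec

bank:4 = -3 → 0xd << 0 → word 0x0000000d
mode:5 = 24 → 0x18 << 4 → word 0x0000018d
id:2 = 2 → 0x2 << 9 → word 0x0000058d
prio:5 = 23 → 0x17 << 11 → word 0x0000bd8d
state:16 = -5100 → 0xec14 << 16 → word 0xec14bd8d
word = 0xec14bd8d → little-endian bytes:
  [0]=0x8d  [1]=0xbd  [2]=0x14  [3]=0xec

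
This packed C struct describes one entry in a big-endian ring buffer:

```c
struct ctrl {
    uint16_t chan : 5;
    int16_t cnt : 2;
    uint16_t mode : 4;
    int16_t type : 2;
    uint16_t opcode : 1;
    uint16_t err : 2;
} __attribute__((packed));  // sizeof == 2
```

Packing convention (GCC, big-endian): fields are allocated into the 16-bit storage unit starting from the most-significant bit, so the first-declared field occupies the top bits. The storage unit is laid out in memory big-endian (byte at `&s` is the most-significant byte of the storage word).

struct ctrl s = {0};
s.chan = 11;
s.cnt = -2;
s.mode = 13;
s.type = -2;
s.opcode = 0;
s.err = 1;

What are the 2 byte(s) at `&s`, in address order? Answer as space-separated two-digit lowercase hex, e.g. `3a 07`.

chan (5b) val=11 bits=0xb at bit 11: 0x5800
cnt (2b) val=-2 bits=0x2 at bit 9: 0x5c00
mode (4b) val=13 bits=0xd at bit 5: 0x5da0
type (2b) val=-2 bits=0x2 at bit 3: 0x5db0
opcode (1b) val=0 bits=0x0 at bit 2: 0x5db0
err (2b) val=1 bits=0x1 at bit 0: 0x5db1
word = 0x5db1 → big-endian bytes:
  [0]=0x5d  [1]=0xb1

5d b1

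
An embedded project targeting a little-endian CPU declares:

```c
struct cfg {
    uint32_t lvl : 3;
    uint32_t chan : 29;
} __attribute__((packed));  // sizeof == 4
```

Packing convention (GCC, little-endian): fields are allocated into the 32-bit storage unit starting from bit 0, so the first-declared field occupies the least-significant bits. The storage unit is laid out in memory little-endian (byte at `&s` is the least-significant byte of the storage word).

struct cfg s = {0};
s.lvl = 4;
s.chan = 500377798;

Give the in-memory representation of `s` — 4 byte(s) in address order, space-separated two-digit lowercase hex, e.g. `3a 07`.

[0+:3] lvl=4 & 0x7 = 0x4; word=0x00000004
[3+:29] chan=500377798 & 0x1fffffff = 0x1dd328c6; word=0xee994634
word = 0xee994634 → little-endian bytes:
  [0]=0x34  [1]=0x46  [2]=0x99  [3]=0xee

34 46 99 ee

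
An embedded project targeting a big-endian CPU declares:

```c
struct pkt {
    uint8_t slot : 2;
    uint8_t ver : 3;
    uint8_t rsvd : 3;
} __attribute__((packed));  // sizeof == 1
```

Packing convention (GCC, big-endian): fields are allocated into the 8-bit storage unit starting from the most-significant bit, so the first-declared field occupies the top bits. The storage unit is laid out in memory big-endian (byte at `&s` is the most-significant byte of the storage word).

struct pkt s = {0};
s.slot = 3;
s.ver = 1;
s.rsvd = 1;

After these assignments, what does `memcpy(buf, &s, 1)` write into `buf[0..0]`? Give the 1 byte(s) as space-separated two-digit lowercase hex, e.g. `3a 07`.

[6+:2] slot=3 & 0x3 = 0x3; word=0xc0
[3+:3] ver=1 & 0x7 = 0x1; word=0xc8
[0+:3] rsvd=1 & 0x7 = 0x1; word=0xc9
word = 0xc9 → big-endian bytes:
  [0]=0xc9

c9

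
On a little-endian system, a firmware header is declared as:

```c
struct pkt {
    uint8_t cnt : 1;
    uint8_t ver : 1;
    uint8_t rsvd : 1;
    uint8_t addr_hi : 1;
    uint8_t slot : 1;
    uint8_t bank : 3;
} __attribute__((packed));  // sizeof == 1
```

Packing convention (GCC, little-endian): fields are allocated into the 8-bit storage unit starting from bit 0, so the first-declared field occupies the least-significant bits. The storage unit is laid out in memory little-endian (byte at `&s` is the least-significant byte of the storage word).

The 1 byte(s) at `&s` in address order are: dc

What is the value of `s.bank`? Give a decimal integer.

[0]=0xdc (little-endian) → word 0xdc
cnt [0+:1] = (word>>0) & 0x1 = 0
ver [1+:1] = (word>>1) & 0x1 = 0
rsvd [2+:1] = (word>>2) & 0x1 = 1
addr_hi [3+:1] = (word>>3) & 0x1 = 1
slot [4+:1] = (word>>4) & 0x1 = 1
bank [5+:3] = (word>>5) & 0x7 = 6  ←

6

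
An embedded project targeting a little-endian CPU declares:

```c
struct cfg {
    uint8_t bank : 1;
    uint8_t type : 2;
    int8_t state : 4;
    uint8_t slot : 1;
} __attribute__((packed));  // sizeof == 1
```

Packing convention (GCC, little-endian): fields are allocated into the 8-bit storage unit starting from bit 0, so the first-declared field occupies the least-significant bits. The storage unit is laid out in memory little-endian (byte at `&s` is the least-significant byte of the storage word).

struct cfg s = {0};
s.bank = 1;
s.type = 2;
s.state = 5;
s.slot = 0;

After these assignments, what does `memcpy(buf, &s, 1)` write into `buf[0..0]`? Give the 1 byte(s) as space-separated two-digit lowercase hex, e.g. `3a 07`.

2d

bank (1b) val=1 bits=0x1 at bit 0: 0x01
type (2b) val=2 bits=0x2 at bit 1: 0x05
state (4b) val=5 bits=0x5 at bit 3: 0x2d
slot (1b) val=0 bits=0x0 at bit 7: 0x2d
word = 0x2d → little-endian bytes:
  [0]=0x2d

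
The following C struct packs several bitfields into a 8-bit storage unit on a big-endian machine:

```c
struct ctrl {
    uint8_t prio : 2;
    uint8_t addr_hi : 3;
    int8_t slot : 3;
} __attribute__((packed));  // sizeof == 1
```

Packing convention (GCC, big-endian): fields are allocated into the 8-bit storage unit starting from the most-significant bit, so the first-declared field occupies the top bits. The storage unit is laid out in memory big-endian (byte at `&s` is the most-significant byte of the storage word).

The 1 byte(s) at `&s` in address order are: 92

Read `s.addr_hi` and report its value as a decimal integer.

[0]=0x92 (big-endian) → word 0x92
prio [6+:2] = (word>>6) & 0x3 = 2
addr_hi [3+:3] = (word>>3) & 0x7 = 2  ←
slot [0+:3] = (word>>0) & 0x7 = 2

2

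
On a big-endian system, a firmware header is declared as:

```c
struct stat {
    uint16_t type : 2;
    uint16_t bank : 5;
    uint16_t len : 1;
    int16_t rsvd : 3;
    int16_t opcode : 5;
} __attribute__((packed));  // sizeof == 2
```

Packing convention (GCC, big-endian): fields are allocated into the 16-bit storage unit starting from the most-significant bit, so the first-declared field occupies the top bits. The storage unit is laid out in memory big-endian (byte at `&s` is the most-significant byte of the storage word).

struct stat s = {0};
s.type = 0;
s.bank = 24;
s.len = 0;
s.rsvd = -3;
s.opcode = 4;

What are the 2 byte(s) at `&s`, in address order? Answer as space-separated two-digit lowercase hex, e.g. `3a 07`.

30 a4

type (2b) val=0 bits=0x0 at bit 14: 0x0000
bank (5b) val=24 bits=0x18 at bit 9: 0x3000
len (1b) val=0 bits=0x0 at bit 8: 0x3000
rsvd (3b) val=-3 bits=0x5 at bit 5: 0x30a0
opcode (5b) val=4 bits=0x4 at bit 0: 0x30a4
word = 0x30a4 → big-endian bytes:
  [0]=0x30  [1]=0xa4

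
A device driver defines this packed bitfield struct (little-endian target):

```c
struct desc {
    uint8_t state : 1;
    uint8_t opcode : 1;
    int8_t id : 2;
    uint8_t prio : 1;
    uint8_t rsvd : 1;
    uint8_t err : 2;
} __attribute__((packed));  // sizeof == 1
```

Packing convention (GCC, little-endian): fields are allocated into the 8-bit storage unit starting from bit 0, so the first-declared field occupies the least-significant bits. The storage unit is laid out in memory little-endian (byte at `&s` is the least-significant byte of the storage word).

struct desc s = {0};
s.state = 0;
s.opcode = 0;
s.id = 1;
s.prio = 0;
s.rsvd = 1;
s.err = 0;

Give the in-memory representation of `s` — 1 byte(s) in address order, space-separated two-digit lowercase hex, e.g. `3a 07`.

24

state:1 = 0 → 0x0 << 0 → word 0x00
opcode:1 = 0 → 0x0 << 1 → word 0x00
id:2 = 1 → 0x1 << 2 → word 0x04
prio:1 = 0 → 0x0 << 4 → word 0x04
rsvd:1 = 1 → 0x1 << 5 → word 0x24
err:2 = 0 → 0x0 << 6 → word 0x24
word = 0x24 → little-endian bytes:
  [0]=0x24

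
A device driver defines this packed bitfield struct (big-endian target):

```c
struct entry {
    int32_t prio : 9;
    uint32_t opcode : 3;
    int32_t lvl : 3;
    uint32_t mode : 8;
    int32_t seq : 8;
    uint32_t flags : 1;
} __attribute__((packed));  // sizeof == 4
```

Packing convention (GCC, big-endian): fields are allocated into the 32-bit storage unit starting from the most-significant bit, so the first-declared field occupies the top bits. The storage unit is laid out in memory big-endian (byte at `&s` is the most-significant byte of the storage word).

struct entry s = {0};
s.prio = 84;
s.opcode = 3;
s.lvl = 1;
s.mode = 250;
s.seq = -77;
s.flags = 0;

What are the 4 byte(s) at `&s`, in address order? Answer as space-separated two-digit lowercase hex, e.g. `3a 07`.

2a 33 f5 66

prio:9 = 84 → 0x54 << 23 → word 0x2a000000
opcode:3 = 3 → 0x3 << 20 → word 0x2a300000
lvl:3 = 1 → 0x1 << 17 → word 0x2a320000
mode:8 = 250 → 0xfa << 9 → word 0x2a33f400
seq:8 = -77 → 0xb3 << 1 → word 0x2a33f566
flags:1 = 0 → 0x0 << 0 → word 0x2a33f566
word = 0x2a33f566 → big-endian bytes:
  [0]=0x2a  [1]=0x33  [2]=0xf5  [3]=0x66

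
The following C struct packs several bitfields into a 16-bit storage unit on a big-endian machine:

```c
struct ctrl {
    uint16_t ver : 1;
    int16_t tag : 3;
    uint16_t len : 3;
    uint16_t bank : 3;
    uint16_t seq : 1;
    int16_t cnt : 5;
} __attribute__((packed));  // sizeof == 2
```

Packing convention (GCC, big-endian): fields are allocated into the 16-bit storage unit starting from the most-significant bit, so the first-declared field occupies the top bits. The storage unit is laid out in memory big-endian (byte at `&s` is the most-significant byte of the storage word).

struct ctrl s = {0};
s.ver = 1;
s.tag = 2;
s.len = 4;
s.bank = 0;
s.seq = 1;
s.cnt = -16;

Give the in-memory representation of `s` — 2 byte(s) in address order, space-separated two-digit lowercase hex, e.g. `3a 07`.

[15+:1] ver=1 & 0x1 = 0x1; word=0x8000
[12+:3] tag=2 & 0x7 = 0x2; word=0xa000
[9+:3] len=4 & 0x7 = 0x4; word=0xa800
[6+:3] bank=0 & 0x7 = 0x0; word=0xa800
[5+:1] seq=1 & 0x1 = 0x1; word=0xa820
[0+:5] cnt=-16 & 0x1f = 0x10; word=0xa830
word = 0xa830 → big-endian bytes:
  [0]=0xa8  [1]=0x30

a8 30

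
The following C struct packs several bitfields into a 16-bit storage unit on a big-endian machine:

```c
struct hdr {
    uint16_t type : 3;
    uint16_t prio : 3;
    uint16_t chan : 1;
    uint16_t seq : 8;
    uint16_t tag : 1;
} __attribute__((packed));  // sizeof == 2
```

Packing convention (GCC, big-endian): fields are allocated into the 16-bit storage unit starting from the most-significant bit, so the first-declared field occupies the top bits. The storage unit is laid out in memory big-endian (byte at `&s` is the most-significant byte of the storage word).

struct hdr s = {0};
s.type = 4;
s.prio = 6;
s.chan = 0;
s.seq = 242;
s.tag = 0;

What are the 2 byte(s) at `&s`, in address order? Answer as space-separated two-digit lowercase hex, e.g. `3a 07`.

99 e4

type:3 = 4 → 0x4 << 13 → word 0x8000
prio:3 = 6 → 0x6 << 10 → word 0x9800
chan:1 = 0 → 0x0 << 9 → word 0x9800
seq:8 = 242 → 0xf2 << 1 → word 0x99e4
tag:1 = 0 → 0x0 << 0 → word 0x99e4
word = 0x99e4 → big-endian bytes:
  [0]=0x99  [1]=0xe4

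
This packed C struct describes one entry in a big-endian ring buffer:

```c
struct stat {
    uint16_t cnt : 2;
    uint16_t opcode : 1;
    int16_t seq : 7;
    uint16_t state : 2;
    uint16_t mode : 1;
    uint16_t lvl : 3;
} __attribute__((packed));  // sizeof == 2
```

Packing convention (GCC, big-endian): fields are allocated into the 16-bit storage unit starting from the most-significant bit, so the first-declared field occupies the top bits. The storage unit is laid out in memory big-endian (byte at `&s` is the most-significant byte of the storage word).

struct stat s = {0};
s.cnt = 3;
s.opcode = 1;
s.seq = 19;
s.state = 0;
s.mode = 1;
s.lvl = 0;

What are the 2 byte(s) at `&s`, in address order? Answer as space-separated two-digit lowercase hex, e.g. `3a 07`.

cnt:2 = 3 → 0x3 << 14 → word 0xc000
opcode:1 = 1 → 0x1 << 13 → word 0xe000
seq:7 = 19 → 0x13 << 6 → word 0xe4c0
state:2 = 0 → 0x0 << 4 → word 0xe4c0
mode:1 = 1 → 0x1 << 3 → word 0xe4c8
lvl:3 = 0 → 0x0 << 0 → word 0xe4c8
word = 0xe4c8 → big-endian bytes:
  [0]=0xe4  [1]=0xc8

e4 c8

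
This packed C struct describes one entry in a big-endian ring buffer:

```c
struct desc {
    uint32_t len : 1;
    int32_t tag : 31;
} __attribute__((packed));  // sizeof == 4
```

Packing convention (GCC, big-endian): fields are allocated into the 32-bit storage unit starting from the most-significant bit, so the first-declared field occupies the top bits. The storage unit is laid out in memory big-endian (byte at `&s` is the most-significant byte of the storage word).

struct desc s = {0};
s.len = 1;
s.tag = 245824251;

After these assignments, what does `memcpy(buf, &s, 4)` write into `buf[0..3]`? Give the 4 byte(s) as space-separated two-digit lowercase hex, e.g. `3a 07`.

8e a6 fa fb

[31+:1] len=1 & 0x1 = 0x1; word=0x80000000
[0+:31] tag=245824251 & 0x7fffffff = 0xea6fafb; word=0x8ea6fafb
word = 0x8ea6fafb → big-endian bytes:
  [0]=0x8e  [1]=0xa6  [2]=0xfa  [3]=0xfb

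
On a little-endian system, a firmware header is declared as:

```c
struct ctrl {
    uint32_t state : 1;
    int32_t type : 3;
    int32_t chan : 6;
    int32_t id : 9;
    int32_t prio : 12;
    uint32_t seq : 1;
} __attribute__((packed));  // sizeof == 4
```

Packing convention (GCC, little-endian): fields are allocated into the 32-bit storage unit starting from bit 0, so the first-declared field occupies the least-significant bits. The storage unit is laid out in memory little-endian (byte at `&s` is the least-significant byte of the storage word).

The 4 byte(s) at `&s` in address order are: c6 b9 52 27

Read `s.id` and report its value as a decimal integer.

174

[0]=0xc6 [1]=0xb9 [2]=0x52 [3]=0x27 (little-endian) → word 0x2752b9c6
state [0+:1] = (word>>0) & 0x1 = 0
type [1+:3] = (word>>1) & 0x7 = 3
chan [4+:6] = (word>>4) & 0x3f = 28
id [10+:9] = (word>>10) & 0x1ff = 174  ←
prio [19+:12] = (word>>19) & 0xfff = 1258
seq [31+:1] = (word>>31) & 0x1 = 0
id signed 9b, MSB=0: value = 174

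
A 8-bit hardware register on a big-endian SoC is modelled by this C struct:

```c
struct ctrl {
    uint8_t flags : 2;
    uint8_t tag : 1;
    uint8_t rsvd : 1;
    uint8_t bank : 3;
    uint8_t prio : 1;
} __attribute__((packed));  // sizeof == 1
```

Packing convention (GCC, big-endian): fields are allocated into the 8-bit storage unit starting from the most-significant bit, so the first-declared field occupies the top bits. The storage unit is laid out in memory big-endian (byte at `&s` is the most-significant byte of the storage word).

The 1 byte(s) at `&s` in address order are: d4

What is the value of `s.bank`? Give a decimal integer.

2

[0]=0xd4 (big-endian) → word 0xd4
flags:2 @ bit 6 → (0xd4>>6)&0x3 = 0x3
tag:1 @ bit 5 → (0xd4>>5)&0x1 = 0x0
rsvd:1 @ bit 4 → (0xd4>>4)&0x1 = 0x1
bank:3 @ bit 1 → (0xd4>>1)&0x7 = 0x2  ←
prio:1 @ bit 0 → (0xd4>>0)&0x1 = 0x0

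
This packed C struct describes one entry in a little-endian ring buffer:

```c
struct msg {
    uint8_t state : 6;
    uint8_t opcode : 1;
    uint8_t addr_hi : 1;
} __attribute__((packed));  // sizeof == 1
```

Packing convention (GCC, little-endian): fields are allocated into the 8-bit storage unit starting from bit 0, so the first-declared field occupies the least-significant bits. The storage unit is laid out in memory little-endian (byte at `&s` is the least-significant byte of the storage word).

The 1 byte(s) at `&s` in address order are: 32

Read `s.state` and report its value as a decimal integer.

[0]=0x32 (little-endian) → word 0x32
state:6 @ bit 0 → (0x32>>0)&0x3f = 0x32  ←
opcode:1 @ bit 6 → (0x32>>6)&0x1 = 0x0
addr_hi:1 @ bit 7 → (0x32>>7)&0x1 = 0x0

50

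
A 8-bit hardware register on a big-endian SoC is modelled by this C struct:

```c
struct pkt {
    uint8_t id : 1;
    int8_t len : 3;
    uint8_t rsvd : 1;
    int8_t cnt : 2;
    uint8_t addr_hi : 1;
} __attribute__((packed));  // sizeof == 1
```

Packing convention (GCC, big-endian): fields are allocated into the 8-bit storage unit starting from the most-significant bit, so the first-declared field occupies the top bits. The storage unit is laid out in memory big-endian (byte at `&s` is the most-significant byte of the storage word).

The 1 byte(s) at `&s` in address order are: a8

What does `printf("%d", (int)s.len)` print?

[0]=0xa8 (big-endian) → word 0xa8
id [7+:1] = (word>>7) & 0x1 = 1
len [4+:3] = (word>>4) & 0x7 = 2  ←
rsvd [3+:1] = (word>>3) & 0x1 = 1
cnt [1+:2] = (word>>1) & 0x3 = 0
addr_hi [0+:1] = (word>>0) & 0x1 = 0
len signed 3b, MSB=0: value = 2

2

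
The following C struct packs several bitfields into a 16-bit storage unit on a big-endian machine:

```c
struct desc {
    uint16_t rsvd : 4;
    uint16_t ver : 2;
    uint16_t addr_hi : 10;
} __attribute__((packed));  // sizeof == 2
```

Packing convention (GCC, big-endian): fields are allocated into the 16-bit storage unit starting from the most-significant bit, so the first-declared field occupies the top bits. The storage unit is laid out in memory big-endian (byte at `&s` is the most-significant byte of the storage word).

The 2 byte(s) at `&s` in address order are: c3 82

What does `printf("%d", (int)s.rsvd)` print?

[0]=0xc3 [1]=0x82 (big-endian) → word 0xc382
rsvd [12+:4] = (word>>12) & 0xf = 12  ←
ver [10+:2] = (word>>10) & 0x3 = 0
addr_hi [0+:10] = (word>>0) & 0x3ff = 898

12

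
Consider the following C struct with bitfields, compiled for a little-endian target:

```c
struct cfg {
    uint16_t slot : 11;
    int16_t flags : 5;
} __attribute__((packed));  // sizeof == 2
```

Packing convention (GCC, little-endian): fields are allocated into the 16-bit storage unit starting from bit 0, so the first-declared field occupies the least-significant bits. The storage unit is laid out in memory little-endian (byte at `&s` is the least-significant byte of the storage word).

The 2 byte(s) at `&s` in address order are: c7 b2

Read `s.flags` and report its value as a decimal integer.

-10

[0]=0xc7 [1]=0xb2 (little-endian) → word 0xb2c7
slot [0+:11] = (word>>0) & 0x7ff = 711
flags [11+:5] = (word>>11) & 0x1f = 22  ←
flags signed 5b, MSB=1: 22 - 32 = -10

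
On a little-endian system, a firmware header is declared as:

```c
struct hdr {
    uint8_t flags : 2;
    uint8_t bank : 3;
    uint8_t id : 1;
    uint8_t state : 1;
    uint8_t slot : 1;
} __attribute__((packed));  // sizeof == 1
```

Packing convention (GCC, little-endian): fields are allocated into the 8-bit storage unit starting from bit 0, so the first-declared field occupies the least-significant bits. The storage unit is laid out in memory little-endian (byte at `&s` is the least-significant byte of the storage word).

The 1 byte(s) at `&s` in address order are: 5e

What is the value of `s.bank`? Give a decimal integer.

[0]=0x5e (little-endian) → word 0x5e
flags:2 @ bit 0 → (0x5e>>0)&0x3 = 0x2
bank:3 @ bit 2 → (0x5e>>2)&0x7 = 0x7  ←
id:1 @ bit 5 → (0x5e>>5)&0x1 = 0x0
state:1 @ bit 6 → (0x5e>>6)&0x1 = 0x1
slot:1 @ bit 7 → (0x5e>>7)&0x1 = 0x0

7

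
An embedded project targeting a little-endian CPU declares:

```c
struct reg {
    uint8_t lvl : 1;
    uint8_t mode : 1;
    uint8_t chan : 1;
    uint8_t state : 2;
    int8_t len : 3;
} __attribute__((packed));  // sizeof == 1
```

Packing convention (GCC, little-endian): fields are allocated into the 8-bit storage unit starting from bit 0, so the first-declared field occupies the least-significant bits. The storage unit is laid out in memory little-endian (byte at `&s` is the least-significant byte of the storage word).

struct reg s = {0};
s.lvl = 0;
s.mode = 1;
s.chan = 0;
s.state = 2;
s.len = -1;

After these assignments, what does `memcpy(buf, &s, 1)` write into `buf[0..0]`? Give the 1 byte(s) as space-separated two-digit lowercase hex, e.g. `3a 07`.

f2

[0+:1] lvl=0 & 0x1 = 0x0; word=0x00
[1+:1] mode=1 & 0x1 = 0x1; word=0x02
[2+:1] chan=0 & 0x1 = 0x0; word=0x02
[3+:2] state=2 & 0x3 = 0x2; word=0x12
[5+:3] len=-1 & 0x7 = 0x7; word=0xf2
word = 0xf2 → little-endian bytes:
  [0]=0xf2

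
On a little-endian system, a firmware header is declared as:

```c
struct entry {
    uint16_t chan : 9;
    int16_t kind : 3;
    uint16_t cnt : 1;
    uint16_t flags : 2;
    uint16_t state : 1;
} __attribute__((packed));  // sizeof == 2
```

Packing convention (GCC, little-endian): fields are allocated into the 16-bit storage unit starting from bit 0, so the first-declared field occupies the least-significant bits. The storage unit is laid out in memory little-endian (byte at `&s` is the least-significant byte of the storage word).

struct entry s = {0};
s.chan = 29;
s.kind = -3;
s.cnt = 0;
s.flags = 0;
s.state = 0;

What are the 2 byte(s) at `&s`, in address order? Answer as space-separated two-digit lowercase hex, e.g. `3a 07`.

chan (9b) val=29 bits=0x1d at bit 0: 0x001d
kind (3b) val=-3 bits=0x5 at bit 9: 0x0a1d
cnt (1b) val=0 bits=0x0 at bit 12: 0x0a1d
flags (2b) val=0 bits=0x0 at bit 13: 0x0a1d
state (1b) val=0 bits=0x0 at bit 15: 0x0a1d
word = 0x0a1d → little-endian bytes:
  [0]=0x1d  [1]=0x0a

1d 0a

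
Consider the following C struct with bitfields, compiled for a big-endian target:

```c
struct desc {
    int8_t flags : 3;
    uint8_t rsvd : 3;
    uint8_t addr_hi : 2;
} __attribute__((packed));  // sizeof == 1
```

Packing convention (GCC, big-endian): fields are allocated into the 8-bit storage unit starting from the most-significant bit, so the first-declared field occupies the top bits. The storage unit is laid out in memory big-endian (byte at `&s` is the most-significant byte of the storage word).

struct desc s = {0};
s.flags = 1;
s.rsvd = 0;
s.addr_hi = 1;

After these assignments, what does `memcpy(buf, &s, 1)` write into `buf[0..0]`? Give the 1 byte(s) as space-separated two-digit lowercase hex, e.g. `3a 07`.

[5+:3] flags=1 & 0x7 = 0x1; word=0x20
[2+:3] rsvd=0 & 0x7 = 0x0; word=0x20
[0+:2] addr_hi=1 & 0x3 = 0x1; word=0x21
word = 0x21 → big-endian bytes:
  [0]=0x21

21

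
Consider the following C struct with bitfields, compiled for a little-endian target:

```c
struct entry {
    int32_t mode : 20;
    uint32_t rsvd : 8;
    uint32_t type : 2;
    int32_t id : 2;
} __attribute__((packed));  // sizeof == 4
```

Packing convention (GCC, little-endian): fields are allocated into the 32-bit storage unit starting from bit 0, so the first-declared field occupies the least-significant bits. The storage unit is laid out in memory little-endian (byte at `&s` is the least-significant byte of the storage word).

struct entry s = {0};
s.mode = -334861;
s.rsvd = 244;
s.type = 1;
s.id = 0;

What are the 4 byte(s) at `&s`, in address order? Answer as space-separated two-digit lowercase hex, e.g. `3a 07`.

f3 e3 4a 1f

[0+:20] mode=-334861 & 0xfffff = 0xae3f3; word=0x000ae3f3
[20+:8] rsvd=244 & 0xff = 0xf4; word=0x0f4ae3f3
[28+:2] type=1 & 0x3 = 0x1; word=0x1f4ae3f3
[30+:2] id=0 & 0x3 = 0x0; word=0x1f4ae3f3
word = 0x1f4ae3f3 → little-endian bytes:
  [0]=0xf3  [1]=0xe3  [2]=0x4a  [3]=0x1f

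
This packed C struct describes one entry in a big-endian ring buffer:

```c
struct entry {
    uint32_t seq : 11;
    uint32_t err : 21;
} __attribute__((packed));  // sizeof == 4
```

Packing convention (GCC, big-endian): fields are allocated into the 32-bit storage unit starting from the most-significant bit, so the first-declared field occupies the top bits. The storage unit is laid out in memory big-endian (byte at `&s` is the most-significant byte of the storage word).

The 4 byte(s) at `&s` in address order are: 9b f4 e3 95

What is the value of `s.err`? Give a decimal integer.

[0]=0x9b [1]=0xf4 [2]=0xe3 [3]=0x95 (big-endian) → word 0x9bf4e395
seq:11 @ bit 21 → (0x9bf4e395>>21)&0x7ff = 0x4df
err:21 @ bit 0 → (0x9bf4e395>>0)&0x1fffff = 0x14e395  ←

1368981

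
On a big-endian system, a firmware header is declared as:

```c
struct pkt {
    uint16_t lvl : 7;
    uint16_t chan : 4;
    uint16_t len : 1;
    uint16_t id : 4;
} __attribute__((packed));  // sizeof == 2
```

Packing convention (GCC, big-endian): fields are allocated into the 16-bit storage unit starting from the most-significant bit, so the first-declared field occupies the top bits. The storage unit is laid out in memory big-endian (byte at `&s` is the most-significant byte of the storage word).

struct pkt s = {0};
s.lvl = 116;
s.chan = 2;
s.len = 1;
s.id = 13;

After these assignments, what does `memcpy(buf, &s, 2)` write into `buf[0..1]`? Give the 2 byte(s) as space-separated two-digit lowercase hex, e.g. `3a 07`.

e8 5d

lvl:7 = 116 → 0x74 << 9 → word 0xe800
chan:4 = 2 → 0x2 << 5 → word 0xe840
len:1 = 1 → 0x1 << 4 → word 0xe850
id:4 = 13 → 0xd << 0 → word 0xe85d
word = 0xe85d → big-endian bytes:
  [0]=0xe8  [1]=0x5d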